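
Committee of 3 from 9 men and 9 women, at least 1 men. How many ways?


Count by #men:
  1M,2W: C(9,1)×C(9,2)=324
  2M,1W: C(9,2)×C(9,1)=324
  3M,0W: C(9,3)×C(9,0)=84
Total = 732

732


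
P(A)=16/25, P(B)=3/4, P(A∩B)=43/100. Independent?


P(A)×P(B) = 12/25
P(A∩B) = 43/100
Not equal → NOT independent

No, not independent


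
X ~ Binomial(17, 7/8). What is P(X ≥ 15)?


P(X ≥ 15) = Σ P(X=i) for i=15..17
P(X=15) = 80708545669031/281474976710656
P(X=16) = 564959819683217/2251799813685248
P(X=17) = 232630513987207/2251799813685248
Sum = 90203668688917/140737488355328

P(X ≥ 15) = 90203668688917/140737488355328 ≈ 64.09%


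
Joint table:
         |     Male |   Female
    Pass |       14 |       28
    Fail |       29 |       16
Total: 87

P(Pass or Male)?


P(Pass∨Male) = P(Pass) + P(Male) - P(Pass∧Male)
= (42 + 43 - 14)/87 = 71/87

P = 71/87 ≈ 81.61%


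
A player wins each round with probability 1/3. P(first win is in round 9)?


Geometric: P(X=9) = (1-p)^(k-1)×p = (2/3)^8×1/3 = 256/19683

P(X=9) = 256/19683 ≈ 1.30%


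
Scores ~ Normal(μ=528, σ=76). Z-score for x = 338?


z = (x - μ)/σ = (338 - 528)/76 = -2.5

z = -2.5


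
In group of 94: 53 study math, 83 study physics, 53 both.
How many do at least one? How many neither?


|A∪B| = 53+83-53 = 83
Neither = 94-83 = 11

At least one: 83; Neither: 11


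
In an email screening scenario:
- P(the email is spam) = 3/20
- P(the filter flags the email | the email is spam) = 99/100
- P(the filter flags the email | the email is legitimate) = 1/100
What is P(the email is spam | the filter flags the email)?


Using Bayes' theorem:
P(A|B) = P(B|A)·P(A) / P(B)

P(the filter flags the email) = 99/100 × 3/20 + 1/100 × 17/20
= 297/2000 + 17/2000 = 157/1000

P(the email is spam|the filter flags the email) = (297/2000) / (157/1000) = 297/314

P(the email is spam|the filter flags the email) = 297/314 ≈ 94.59%


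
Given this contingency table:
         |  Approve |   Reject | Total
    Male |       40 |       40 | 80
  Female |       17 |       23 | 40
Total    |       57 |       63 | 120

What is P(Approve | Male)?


P(Approve | Male) = 40/(40+40) = 40/80 = 1/2

P(Approve|Male) = 1/2 ≈ 50.00%


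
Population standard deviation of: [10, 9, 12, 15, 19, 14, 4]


Mean = 83/7
  (10-83/7)²=169/49
  (9-83/7)²=400/49
  (12-83/7)²=1/49
  (15-83/7)²=484/49
  (19-83/7)²=2500/49
  (14-83/7)²=225/49
  (4-83/7)²=3025/49
Σ(x-μ)² = 972/7
σ² = (972/7)/7 = 972/49

σ = √(972/49) ≈ 4.4538


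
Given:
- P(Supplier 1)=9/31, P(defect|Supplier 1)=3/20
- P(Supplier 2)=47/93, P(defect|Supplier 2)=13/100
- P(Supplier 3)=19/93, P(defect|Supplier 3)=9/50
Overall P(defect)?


P(B) = Σ P(B|Aᵢ)×P(Aᵢ)
  3/20×9/31 = 27/620
  13/100×47/93 = 611/9300
  9/50×19/93 = 57/1550
Sum = 679/4650

P(defect) = 679/4650 ≈ 14.60%


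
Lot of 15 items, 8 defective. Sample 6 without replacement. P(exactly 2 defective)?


Hypergeometric: C(8,2)×C(7,4)/C(15,6)
= 28×35/5005 = 28/143

P(X=2) = 28/143 ≈ 19.58%


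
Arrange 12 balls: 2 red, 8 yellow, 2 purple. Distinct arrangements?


12!/(2!×8!×2!) = 2970

2970


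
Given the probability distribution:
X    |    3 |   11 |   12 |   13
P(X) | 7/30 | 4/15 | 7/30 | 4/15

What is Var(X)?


E[X] = 99/10
E[X²] = 3391/30
Var(X) = E[X²] - (E[X])² = 3391/30 - 9801/100 = 4507/300

Var(X) = 4507/300 ≈ 15.0233


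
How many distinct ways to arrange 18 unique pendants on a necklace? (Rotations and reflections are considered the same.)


Free circular arrangements: rotations and reflections both identified.
(n-1)!/2 = 17!/2 = 355687428096000/2 = 177843714048000

177843714048000


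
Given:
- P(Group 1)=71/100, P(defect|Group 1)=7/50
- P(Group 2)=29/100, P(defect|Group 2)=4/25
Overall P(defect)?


P(B) = Σ P(B|Aᵢ)×P(Aᵢ)
  7/50×71/100 = 497/5000
  4/25×29/100 = 29/625
Sum = 729/5000

P(defect) = 729/5000 ≈ 14.58%


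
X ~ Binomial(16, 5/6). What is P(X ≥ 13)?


P(X ≥ 13) = Σ P(X=i) for i=13..16
P(X=13) = 42724609375/176319369216
P(X=14) = 30517578125/117546246144
P(X=15) = 30517578125/176319369216
P(X=16) = 152587890625/2821109907456
Sum = 2056884765625/2821109907456

P(X ≥ 13) = 2056884765625/2821109907456 ≈ 72.91%


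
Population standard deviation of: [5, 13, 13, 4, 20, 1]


Mean = 56/6 = 28/3
  (5-28/3)²=169/9
  (13-28/3)²=121/9
  (13-28/3)²=121/9
  (4-28/3)²=256/9
  (20-28/3)²=1024/9
  (1-28/3)²=625/9
Σ(x-μ)² = 772/3
σ² = (772/3)/6 = 386/9

σ = √(386/9) ≈ 6.5490


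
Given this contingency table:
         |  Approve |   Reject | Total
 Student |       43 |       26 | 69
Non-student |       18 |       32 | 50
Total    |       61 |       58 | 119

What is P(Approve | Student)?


P(Approve | Student) = 43/(43+26) = 43/69

P(Approve|Student) = 43/69 ≈ 62.32%


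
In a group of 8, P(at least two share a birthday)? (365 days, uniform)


P(all different) = Π(365-i)/365 for i=0..7
= 0.925665
P(match) = 1 - 0.925665 = 0.074335

P ≈ 0.0743 ≈ 7.43%


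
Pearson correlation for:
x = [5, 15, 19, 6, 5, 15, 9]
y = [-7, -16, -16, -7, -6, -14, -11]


n=7, Σx=74, Σy=-77, Σxy=-960, Σx²=978, Σy²=963
r = (7×(-960) - 74×(-77))/√((7×978 - 74²)(7×963 - (-77)²))
= -1022/√(1370×812) = -1022/√1112440 ≈ -1022/1054.7227 ≈ -0.9690

r ≈ -0.9690


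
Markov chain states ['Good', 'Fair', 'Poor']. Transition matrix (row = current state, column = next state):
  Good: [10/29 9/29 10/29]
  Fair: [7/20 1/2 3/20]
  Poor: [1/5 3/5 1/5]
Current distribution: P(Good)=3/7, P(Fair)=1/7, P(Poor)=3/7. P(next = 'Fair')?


P(next=Fair) = Σᵢ P(now=i)×P(i→Fair)
= 3/7×9/29 + 1/7×1/2 + 3/7×3/5
= 27/203 + 1/14 + 9/35 = 937/2030

P = 937/2030 ≈ 0.4616


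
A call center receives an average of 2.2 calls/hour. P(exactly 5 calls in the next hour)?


Poisson(λ=2.2): P(X=5) = e^(-λ)×λ^k/k!
= e^(-2.2) × 2.2^5 / 5!
≈ 0.1108031584 × 51.53632 / 120 ≈ 0.047587

P(X=5) ≈ 0.047587 ≈ 4.76%


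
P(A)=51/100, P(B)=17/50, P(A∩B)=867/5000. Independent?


P(A)×P(B) = 867/5000
P(A∩B) = 867/5000
Equal ✓ → Independent

Yes, independent


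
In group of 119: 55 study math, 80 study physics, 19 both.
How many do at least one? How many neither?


|A∪B| = 55+80-19 = 116
Neither = 119-116 = 3

At least one: 116; Neither: 3


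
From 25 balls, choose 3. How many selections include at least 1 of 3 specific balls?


Complement: C(25,3) - C(22,3) = 2300 - 1540 = 760

760


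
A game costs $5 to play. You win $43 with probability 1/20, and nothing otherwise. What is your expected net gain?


E[gain] = (43-5)×1/20 + (-5)×19/20
= 19/10 - 19/4 = -57/20

Expected net gain = $-57/20 ≈ $-2.85


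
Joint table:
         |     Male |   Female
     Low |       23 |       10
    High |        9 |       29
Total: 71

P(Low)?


P(Low) = (23+10)/71 = 33/71

P(Low) = 33/71 ≈ 46.48%


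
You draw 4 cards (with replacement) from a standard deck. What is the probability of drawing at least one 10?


P(not a 10) = 48/52 = 12/13
P(none in 4 draws) = (12/13)^4 = 20736/28561
P(≥1 10) = 1 - 20736/28561 = 7825/28561

P = 7825/28561 ≈ 27.40%


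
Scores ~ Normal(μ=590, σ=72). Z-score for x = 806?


z = (x - μ)/σ = (806 - 590)/72 = 3.0

z = 3.0


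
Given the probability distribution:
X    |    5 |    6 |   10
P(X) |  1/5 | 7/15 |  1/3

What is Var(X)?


E[X] = 107/15
E[X²] = 827/15
Var(X) = E[X²] - (E[X])² = 827/15 - 11449/225 = 956/225

Var(X) = 956/225 ≈ 4.2489


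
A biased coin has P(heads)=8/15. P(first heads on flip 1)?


Geometric: P(X=1) = (1-p)^(k-1)×p = (7/15)^0×8/15 = 8/15

P(X=1) = 8/15 ≈ 53.33%


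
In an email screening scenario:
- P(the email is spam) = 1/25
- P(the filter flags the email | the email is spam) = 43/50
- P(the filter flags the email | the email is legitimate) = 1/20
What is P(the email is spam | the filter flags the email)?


Using Bayes' theorem:
P(A|B) = P(B|A)·P(A) / P(B)

P(the filter flags the email) = 43/50 × 1/25 + 1/20 × 24/25
= 43/1250 + 6/125 = 103/1250

P(the email is spam|the filter flags the email) = (43/1250) / (103/1250) = 43/103

P(the email is spam|the filter flags the email) = 43/103 ≈ 41.75%


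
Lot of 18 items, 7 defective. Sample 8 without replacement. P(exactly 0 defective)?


Hypergeometric: C(7,0)×C(11,8)/C(18,8)
= 1×165/43758 = 5/1326

P(X=0) = 5/1326 ≈ 0.38%


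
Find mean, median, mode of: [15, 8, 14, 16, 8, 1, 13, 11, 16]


Sorted: [1, 8, 8, 11, 13, 14, 15, 16, 16]
Mean = 102/9 = 34/3
Median = 13
Freq: {15: 1, 8: 2, 14: 1, 16: 2, 1: 1, 13: 1, 11: 1}
Mode: [8, 16]

Mean=34/3, Median=13, Mode=[8, 16]


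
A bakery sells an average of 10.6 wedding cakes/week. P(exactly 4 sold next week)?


Poisson(λ=10.6): P(X=4) = e^(-λ)×λ^k/k!
= e^(-10.6) × 10.6^4 / 4!
≈ 2.491600973e-05 × 12624.7696 / 24 ≈ 0.013107

P(X=4) ≈ 0.013107 ≈ 1.31%


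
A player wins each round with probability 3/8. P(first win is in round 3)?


Geometric: P(X=3) = (1-p)^(k-1)×p = (5/8)^2×3/8 = 75/512

P(X=3) = 75/512 ≈ 14.65%


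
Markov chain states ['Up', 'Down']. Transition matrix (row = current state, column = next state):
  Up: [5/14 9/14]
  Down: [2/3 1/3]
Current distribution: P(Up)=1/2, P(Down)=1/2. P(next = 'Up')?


P(next=Up) = Σᵢ P(now=i)×P(i→Up)
= 1/2×5/14 + 1/2×2/3
= 5/28 + 1/3 = 43/84

P = 43/84 ≈ 0.5119


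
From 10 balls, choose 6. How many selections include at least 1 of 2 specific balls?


Complement: C(10,6) - C(8,6) = 210 - 28 = 182

182


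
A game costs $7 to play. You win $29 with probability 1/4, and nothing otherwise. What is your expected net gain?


E[gain] = (29-7)×1/4 + (-7)×3/4
= 11/2 - 21/4 = 1/4

Expected net gain = $1/4 ≈ $0.25


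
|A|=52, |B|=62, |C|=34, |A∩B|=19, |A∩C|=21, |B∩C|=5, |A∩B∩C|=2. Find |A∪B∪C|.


|A∪B∪C| = 52+62+34-19-21-5+2 = 105

|A∪B∪C| = 105


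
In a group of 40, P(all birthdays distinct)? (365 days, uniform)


P(all different) = Π(365-i)/365 for i=0..39
= (365/365)×(364/365)×...×(326/365)
= 0.108768

P ≈ 0.1088 ≈ 10.88%


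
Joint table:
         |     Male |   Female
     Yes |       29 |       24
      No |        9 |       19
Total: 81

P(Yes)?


P(Yes) = (29+24)/81 = 53/81

P(Yes) = 53/81 ≈ 65.43%


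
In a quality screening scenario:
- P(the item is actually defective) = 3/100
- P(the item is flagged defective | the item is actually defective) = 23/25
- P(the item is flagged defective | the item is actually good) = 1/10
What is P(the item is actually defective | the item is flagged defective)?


Using Bayes' theorem:
P(A|B) = P(B|A)·P(A) / P(B)

P(the item is flagged defective) = 23/25 × 3/100 + 1/10 × 97/100
= 69/2500 + 97/1000 = 623/5000

P(the item is actually defective|the item is flagged defective) = (69/2500) / (623/5000) = 138/623

P(the item is actually defective|the item is flagged defective) = 138/623 ≈ 22.15%


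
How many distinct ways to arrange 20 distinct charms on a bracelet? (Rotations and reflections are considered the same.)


Free circular arrangements: rotations and reflections both identified.
(n-1)!/2 = 19!/2 = 121645100408832000/2 = 60822550204416000

60822550204416000


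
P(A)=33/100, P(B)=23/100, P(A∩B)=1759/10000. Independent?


P(A)×P(B) = 759/10000
P(A∩B) = 1759/10000
Not equal → NOT independent

No, not independent


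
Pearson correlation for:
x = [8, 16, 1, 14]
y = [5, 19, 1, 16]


n=4, Σx=39, Σy=41, Σxy=569, Σx²=517, Σy²=643
r = (4×569 - 39×41)/√((4×517 - 39²)(4×643 - 41²))
= 677/√(547×891) = 677/√487377 ≈ 677/698.1239 ≈ 0.9697

r ≈ 0.9697


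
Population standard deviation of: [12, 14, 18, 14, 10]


Mean = 68/5
  (12-68/5)²=64/25
  (14-68/5)²=4/25
  (18-68/5)²=484/25
  (14-68/5)²=4/25
  (10-68/5)²=324/25
Σ(x-μ)² = 176/5
σ² = (176/5)/5 = 176/25

σ = √(176/25) ≈ 2.6533


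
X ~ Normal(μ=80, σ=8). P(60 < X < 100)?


z₁=(60-80)/8=-2.5, z₂=(100-80)/8=2.5
P = Φ(2.5) - Φ(-2.5) = 0.993790 - 0.006210 = 0.987580 ≈ 0.9876

P(60 < X < 100) ≈ 0.9876


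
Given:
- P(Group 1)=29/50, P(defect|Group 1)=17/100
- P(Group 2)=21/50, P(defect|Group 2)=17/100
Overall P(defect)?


P(B) = Σ P(B|Aᵢ)×P(Aᵢ)
  17/100×29/50 = 493/5000
  17/100×21/50 = 357/5000
Sum = 17/100

P(defect) = 17/100 ≈ 17.00%


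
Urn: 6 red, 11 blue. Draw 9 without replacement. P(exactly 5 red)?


Hypergeometric: C(6,5)×C(11,4)/C(17,9)
= 6×330/24310 = 18/221

P(X=5) = 18/221 ≈ 8.14%


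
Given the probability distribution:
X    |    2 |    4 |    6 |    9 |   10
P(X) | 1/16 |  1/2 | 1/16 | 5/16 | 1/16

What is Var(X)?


E[X] = 95/16
E[X²] = 673/16
Var(X) = E[X²] - (E[X])² = 673/16 - 9025/256 = 1743/256

Var(X) = 1743/256 ≈ 6.8086


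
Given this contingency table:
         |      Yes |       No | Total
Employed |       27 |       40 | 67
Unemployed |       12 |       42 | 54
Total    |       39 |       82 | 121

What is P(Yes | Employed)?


P(Yes | Employed) = 27/(27+40) = 27/67

P(Yes|Employed) = 27/67 ≈ 40.30%


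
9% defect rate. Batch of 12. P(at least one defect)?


P(all good) = (91/100)^12 = 322475487413604782665681/1000000000000000000000000
P(≥1 defect) = 677524512586395217334319/1000000000000000000000000

P = 677524512586395217334319/1000000000000000000000000 ≈ 67.75%


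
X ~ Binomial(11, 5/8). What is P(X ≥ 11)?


P(X ≥ 11) = Σ P(X=i) for i=11..11
P(X=11) = 48828125/8589934592
Sum = 48828125/8589934592

P(X ≥ 11) = 48828125/8589934592 ≈ 0.57%


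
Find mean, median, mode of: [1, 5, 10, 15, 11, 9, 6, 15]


Sorted: [1, 5, 6, 9, 10, 11, 15, 15]
Mean = 72/8 = 9
Median = 19/2
Freq: {1: 1, 5: 1, 10: 1, 15: 2, 11: 1, 9: 1, 6: 1}
Mode: [15]

Mean=9, Median=19/2, Mode=15


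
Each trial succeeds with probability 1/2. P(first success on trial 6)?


Geometric: P(X=6) = (1-p)^(k-1)×p = (1/2)^5×1/2 = 1/64

P(X=6) = 1/64 ≈ 1.56%


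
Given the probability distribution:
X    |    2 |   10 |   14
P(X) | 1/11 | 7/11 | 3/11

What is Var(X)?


E[X] = 114/11
E[X²] = 1292/11
Var(X) = E[X²] - (E[X])² = 1292/11 - 12996/121 = 1216/121

Var(X) = 1216/121 ≈ 10.0496


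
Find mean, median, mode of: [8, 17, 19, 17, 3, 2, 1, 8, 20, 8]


Sorted: [1, 2, 3, 8, 8, 8, 17, 17, 19, 20]
Mean = 103/10
Median = 8
Freq: {8: 3, 17: 2, 19: 1, 3: 1, 2: 1, 1: 1, 20: 1}
Mode: [8]

Mean=103/10, Median=8, Mode=8


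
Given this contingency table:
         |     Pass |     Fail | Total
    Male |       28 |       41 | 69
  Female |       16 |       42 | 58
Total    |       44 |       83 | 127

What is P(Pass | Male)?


P(Pass | Male) = 28/(28+41) = 28/69

P(Pass|Male) = 28/69 ≈ 40.58%


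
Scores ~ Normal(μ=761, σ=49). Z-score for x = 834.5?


z = (x - μ)/σ = (834.5 - 761)/49 = 1.5

z = 1.5


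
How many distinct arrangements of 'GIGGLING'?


Letters: 8, freq: {'G': 4, 'I': 2, 'L': 1, 'N': 1}
8!/(4!×2!×1!×1!) = 40320/48 = 840

840


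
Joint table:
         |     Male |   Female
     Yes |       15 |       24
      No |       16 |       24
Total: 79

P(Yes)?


P(Yes) = (15+24)/79 = 39/79

P(Yes) = 39/79 ≈ 49.37%


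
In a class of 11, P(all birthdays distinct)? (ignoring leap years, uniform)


P(all different) = Π(365-i)/365 for i=0..10
= (365/365)×(364/365)×...×(355/365)
= 0.858859

P ≈ 0.8589 ≈ 85.89%


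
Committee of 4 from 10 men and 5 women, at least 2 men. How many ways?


Count by #men:
  2M,2W: C(10,2)×C(5,2)=450
  3M,1W: C(10,3)×C(5,1)=600
  4M,0W: C(10,4)×C(5,0)=210
Total = 1260

1260


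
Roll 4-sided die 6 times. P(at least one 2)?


P(no 2)^6 = (3/4)^6 = 729/4096
P(≥1) = 1 - 729/4096 = 3367/4096

P = 3367/4096 ≈ 82.20%


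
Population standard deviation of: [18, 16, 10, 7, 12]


Mean = 63/5
  (18-63/5)²=729/25
  (16-63/5)²=289/25
  (10-63/5)²=169/25
  (7-63/5)²=784/25
  (12-63/5)²=9/25
Σ(x-μ)² = 396/5
σ² = (396/5)/5 = 396/25

σ = √(396/25) ≈ 3.9799


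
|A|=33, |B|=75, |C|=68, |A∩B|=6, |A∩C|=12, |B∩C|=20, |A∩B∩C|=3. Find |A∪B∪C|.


|A∪B∪C| = 33+75+68-6-12-20+3 = 141

|A∪B∪C| = 141


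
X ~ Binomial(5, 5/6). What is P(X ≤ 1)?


P(X ≤ 1) = Σ P(X=i) for i=0..1
P(X=0) = 1/7776
P(X=1) = 25/7776
Sum = 13/3888

P(X ≤ 1) = 13/3888 ≈ 0.33%


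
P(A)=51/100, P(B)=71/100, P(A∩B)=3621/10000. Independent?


P(A)×P(B) = 3621/10000
P(A∩B) = 3621/10000
Equal ✓ → Independent

Yes, independent


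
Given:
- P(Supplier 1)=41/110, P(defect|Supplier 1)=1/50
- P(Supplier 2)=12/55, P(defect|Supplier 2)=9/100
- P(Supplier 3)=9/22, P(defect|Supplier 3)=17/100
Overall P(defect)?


P(B) = Σ P(B|Aᵢ)×P(Aᵢ)
  1/50×41/110 = 41/5500
  9/100×12/55 = 27/1375
  17/100×9/22 = 153/2200
Sum = 1063/11000

P(defect) = 1063/11000 ≈ 9.66%


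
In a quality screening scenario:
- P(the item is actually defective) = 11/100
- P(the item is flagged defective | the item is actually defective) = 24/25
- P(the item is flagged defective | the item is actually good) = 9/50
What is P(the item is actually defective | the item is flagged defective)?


Using Bayes' theorem:
P(A|B) = P(B|A)·P(A) / P(B)

P(the item is flagged defective) = 24/25 × 11/100 + 9/50 × 89/100
= 66/625 + 801/5000 = 1329/5000

P(the item is actually defective|the item is flagged defective) = (66/625) / (1329/5000) = 176/443

P(the item is actually defective|the item is flagged defective) = 176/443 ≈ 39.73%


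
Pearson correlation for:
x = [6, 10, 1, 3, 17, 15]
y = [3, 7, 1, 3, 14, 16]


n=6, Σx=52, Σy=44, Σxy=576, Σx²=660, Σy²=520
r = (6×576 - 52×44)/√((6×660 - 52²)(6×520 - 44²))
= 1168/√(1256×1184) = 1168/√1487104 ≈ 1168/1219.4687 ≈ 0.9578

r ≈ 0.9578


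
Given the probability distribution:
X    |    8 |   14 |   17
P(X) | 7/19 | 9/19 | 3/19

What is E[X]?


E[X] = Σ x·P(X=x)
= (8)×(7/19) + (14)×(9/19) + (17)×(3/19)
= 233/19

E[X] = 233/19


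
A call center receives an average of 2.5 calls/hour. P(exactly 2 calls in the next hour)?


Poisson(λ=2.5): P(X=2) = e^(-λ)×λ^k/k!
= e^(-2.5) × 2.5^2 / 2!
≈ 0.08208499862 × 6.25 / 2 ≈ 0.256516

P(X=2) ≈ 0.256516 ≈ 25.65%


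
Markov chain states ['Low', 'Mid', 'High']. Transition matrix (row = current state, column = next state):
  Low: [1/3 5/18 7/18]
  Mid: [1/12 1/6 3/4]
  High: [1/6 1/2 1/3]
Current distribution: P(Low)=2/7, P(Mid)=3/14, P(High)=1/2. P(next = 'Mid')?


P(next=Mid) = Σᵢ P(now=i)×P(i→Mid)
= 2/7×5/18 + 3/14×1/6 + 1/2×1/2
= 5/63 + 1/28 + 1/4 = 23/63

P = 23/63 ≈ 0.3651


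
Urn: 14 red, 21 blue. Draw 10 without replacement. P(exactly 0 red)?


Hypergeometric: C(14,0)×C(21,10)/C(35,10)
= 1×352716/183579396 = 19/9889

P(X=0) = 19/9889 ≈ 0.19%


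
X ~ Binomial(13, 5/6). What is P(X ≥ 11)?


P(X ≥ 11) = Σ P(X=i) for i=11..13
P(X=11) = 634765625/2176782336
P(X=12) = 3173828125/13060694016
P(X=13) = 1220703125/13060694016
Sum = 341796875/544195584

P(X ≥ 11) = 341796875/544195584 ≈ 62.81%


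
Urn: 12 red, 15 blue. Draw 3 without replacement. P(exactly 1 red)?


Hypergeometric: C(12,1)×C(15,2)/C(27,3)
= 12×105/2925 = 28/65

P(X=1) = 28/65 ≈ 43.08%


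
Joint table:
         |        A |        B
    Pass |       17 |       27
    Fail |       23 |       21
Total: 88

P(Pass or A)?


P(Pass∨A) = P(Pass) + P(A) - P(Pass∧A)
= (44 + 40 - 17)/88 = 67/88

P = 67/88 ≈ 76.14%


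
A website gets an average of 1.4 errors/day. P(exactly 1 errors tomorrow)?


Poisson(λ=1.4): P(X=1) = e^(-λ)×λ^k/k!
= e^(-1.4) × 1.4^1 / 1!
≈ 0.2465969639 × 1.4 / 1 ≈ 0.345236

P(X=1) ≈ 0.345236 ≈ 34.52%


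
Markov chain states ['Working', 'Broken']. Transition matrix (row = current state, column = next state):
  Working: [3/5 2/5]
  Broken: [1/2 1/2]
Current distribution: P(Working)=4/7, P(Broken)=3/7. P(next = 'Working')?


P(next=Working) = Σᵢ P(now=i)×P(i→Working)
= 4/7×3/5 + 3/7×1/2
= 12/35 + 3/14 = 39/70

P = 39/70 ≈ 0.5571


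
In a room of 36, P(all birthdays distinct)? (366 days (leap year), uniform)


P(all different) = Π(366-i)/366 for i=0..35
= (366/366)×(365/366)×...×(331/366)
= 0.168667

P ≈ 0.1687 ≈ 16.87%


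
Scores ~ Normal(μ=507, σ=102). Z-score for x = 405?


z = (x - μ)/σ = (405 - 507)/102 = -1.0

z = -1.0


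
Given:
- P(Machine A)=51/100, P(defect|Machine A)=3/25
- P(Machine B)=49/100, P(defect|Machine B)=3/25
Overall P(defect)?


P(B) = Σ P(B|Aᵢ)×P(Aᵢ)
  3/25×51/100 = 153/2500
  3/25×49/100 = 147/2500
Sum = 3/25

P(defect) = 3/25 ≈ 12.00%


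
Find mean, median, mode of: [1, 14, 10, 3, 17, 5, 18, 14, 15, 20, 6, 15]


Sorted: [1, 3, 5, 6, 10, 14, 14, 15, 15, 17, 18, 20]
Mean = 138/12 = 23/2
Median = 14
Freq: {1: 1, 14: 2, 10: 1, 3: 1, 17: 1, 5: 1, 18: 1, 15: 2, 20: 1, 6: 1}
Mode: [14, 15]

Mean=23/2, Median=14, Mode=[14, 15]


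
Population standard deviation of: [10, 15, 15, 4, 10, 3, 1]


Mean = 58/7
  (10-58/7)²=144/49
  (15-58/7)²=2209/49
  (15-58/7)²=2209/49
  (4-58/7)²=900/49
  (10-58/7)²=144/49
  (3-58/7)²=1369/49
  (1-58/7)²=2601/49
Σ(x-μ)² = 1368/7
σ² = (1368/7)/7 = 1368/49

σ = √(1368/49) ≈ 5.2838


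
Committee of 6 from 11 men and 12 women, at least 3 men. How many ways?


Count by #men:
  3M,3W: C(11,3)×C(12,3)=36300
  4M,2W: C(11,4)×C(12,2)=21780
  5M,1W: C(11,5)×C(12,1)=5544
  6M,0W: C(11,6)×C(12,0)=462
Total = 64086

64086


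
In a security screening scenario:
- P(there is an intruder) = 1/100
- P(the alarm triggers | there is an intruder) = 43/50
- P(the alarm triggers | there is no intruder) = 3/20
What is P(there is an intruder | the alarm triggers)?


Using Bayes' theorem:
P(A|B) = P(B|A)·P(A) / P(B)

P(the alarm triggers) = 43/50 × 1/100 + 3/20 × 99/100
= 43/5000 + 297/2000 = 1571/10000

P(there is an intruder|the alarm triggers) = (43/5000) / (1571/10000) = 86/1571

P(there is an intruder|the alarm triggers) = 86/1571 ≈ 5.47%


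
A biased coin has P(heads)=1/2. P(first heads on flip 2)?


Geometric: P(X=2) = (1-p)^(k-1)×p = (1/2)^1×1/2 = 1/4

P(X=2) = 1/4 ≈ 25.00%


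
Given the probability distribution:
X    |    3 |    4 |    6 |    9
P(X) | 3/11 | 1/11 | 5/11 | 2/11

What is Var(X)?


E[X] = 61/11
E[X²] = 35
Var(X) = E[X²] - (E[X])² = 35 - 3721/121 = 514/121

Var(X) = 514/121 ≈ 4.2479


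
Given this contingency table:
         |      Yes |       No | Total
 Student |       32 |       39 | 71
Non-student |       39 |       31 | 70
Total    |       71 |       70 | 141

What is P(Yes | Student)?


P(Yes | Student) = 32/(32+39) = 32/71

P(Yes|Student) = 32/71 ≈ 45.07%


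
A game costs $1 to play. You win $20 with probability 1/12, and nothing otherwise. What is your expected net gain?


E[gain] = (20-1)×1/12 + (-1)×11/12
= 19/12 - 11/12 = 2/3

Expected net gain = $2/3 ≈ $0.67


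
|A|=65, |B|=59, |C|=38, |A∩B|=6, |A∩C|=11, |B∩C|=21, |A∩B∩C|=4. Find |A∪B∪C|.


|A∪B∪C| = 65+59+38-6-11-21+4 = 128

|A∪B∪C| = 128


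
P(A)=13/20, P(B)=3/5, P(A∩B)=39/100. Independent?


P(A)×P(B) = 39/100
P(A∩B) = 39/100
Equal ✓ → Independent

Yes, independent


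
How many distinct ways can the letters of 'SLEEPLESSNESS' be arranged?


Letters: 13, freq: {'S': 5, 'L': 2, 'E': 4, 'P': 1, 'N': 1}
13!/(5!×2!×4!×1!×1!) = 6227020800/5760 = 1081080

1081080


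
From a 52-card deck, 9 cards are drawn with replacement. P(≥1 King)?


P(not a King) = 48/52 = 12/13
P(none in 9 draws) = (12/13)^9 = 5159780352/10604499373
P(≥1 King) = 1 - 5159780352/10604499373 = 5444719021/10604499373

P = 5444719021/10604499373 ≈ 51.34%


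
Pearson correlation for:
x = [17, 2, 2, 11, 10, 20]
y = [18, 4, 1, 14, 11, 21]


n=6, Σx=62, Σy=69, Σxy=1000, Σx²=918, Σy²=1099
r = (6×1000 - 62×69)/√((6×918 - 62²)(6×1099 - 69²))
= 1722/√(1664×1833) = 1722/√3050112 ≈ 1722/1746.4570 ≈ 0.9860

r ≈ 0.9860


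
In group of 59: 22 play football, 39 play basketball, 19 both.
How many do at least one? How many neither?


|A∪B| = 22+39-19 = 42
Neither = 59-42 = 17

At least one: 42; Neither: 17


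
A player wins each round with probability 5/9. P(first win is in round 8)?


Geometric: P(X=8) = (1-p)^(k-1)×p = (4/9)^7×5/9 = 81920/43046721

P(X=8) = 81920/43046721 ≈ 0.19%


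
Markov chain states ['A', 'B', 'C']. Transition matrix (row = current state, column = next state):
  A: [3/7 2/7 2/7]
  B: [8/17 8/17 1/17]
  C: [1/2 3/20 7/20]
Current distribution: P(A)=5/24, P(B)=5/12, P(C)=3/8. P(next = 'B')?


P(next=B) = Σᵢ P(now=i)×P(i→B)
= 5/24×2/7 + 5/12×8/17 + 3/8×3/20
= 5/84 + 10/51 + 9/160 = 17813/57120

P = 17813/57120 ≈ 0.3119


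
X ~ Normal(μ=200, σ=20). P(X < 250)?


z = (250-200)/20 = 2.5
P(Z < 2.5) = 0.9938

P(X < 250) ≈ 0.9938


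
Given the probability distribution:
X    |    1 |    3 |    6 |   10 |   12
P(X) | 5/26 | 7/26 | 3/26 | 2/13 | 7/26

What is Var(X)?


E[X] = 84/13
E[X²] = 792/13
Var(X) = E[X²] - (E[X])² = 792/13 - 7056/169 = 3240/169

Var(X) = 3240/169 ≈ 19.1716


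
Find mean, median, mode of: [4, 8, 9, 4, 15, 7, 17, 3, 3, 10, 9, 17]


Sorted: [3, 3, 4, 4, 7, 8, 9, 9, 10, 15, 17, 17]
Mean = 106/12 = 53/6
Median = 17/2
Freq: {4: 2, 8: 1, 9: 2, 15: 1, 7: 1, 17: 2, 3: 2, 10: 1}
Mode: [3, 4, 9, 17]

Mean=53/6, Median=17/2, Mode=[3, 4, 9, 17]


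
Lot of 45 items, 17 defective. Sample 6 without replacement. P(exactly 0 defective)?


Hypergeometric: C(17,0)×C(28,6)/C(45,6)
= 1×376740/8145060 = 897/19393

P(X=0) = 897/19393 ≈ 4.63%


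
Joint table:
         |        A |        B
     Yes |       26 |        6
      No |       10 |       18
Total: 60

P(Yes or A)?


P(Yes∨A) = P(Yes) + P(A) - P(Yes∧A)
= (32 + 36 - 26)/60 = 42/60 = 7/10

P = 7/10 ≈ 70.00%


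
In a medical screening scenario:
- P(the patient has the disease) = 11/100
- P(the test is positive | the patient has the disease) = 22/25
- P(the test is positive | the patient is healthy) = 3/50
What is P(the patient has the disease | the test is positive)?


Using Bayes' theorem:
P(A|B) = P(B|A)·P(A) / P(B)

P(the test is positive) = 22/25 × 11/100 + 3/50 × 89/100
= 121/1250 + 267/5000 = 751/5000

P(the patient has the disease|the test is positive) = (121/1250) / (751/5000) = 484/751

P(the patient has the disease|the test is positive) = 484/751 ≈ 64.45%


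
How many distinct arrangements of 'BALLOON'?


Letters: 7, freq: {'B': 1, 'A': 1, 'L': 2, 'O': 2, 'N': 1}
7!/(1!×1!×2!×2!×1!) = 5040/4 = 1260

1260


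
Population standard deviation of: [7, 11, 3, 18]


Mean = 39/4
  (7-39/4)²=121/16
  (11-39/4)²=25/16
  (3-39/4)²=729/16
  (18-39/4)²=1089/16
Σ(x-μ)² = 491/4
σ² = (491/4)/4 = 491/16

σ = √(491/16) ≈ 5.5396


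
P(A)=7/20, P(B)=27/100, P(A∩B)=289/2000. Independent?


P(A)×P(B) = 189/2000
P(A∩B) = 289/2000
Not equal → NOT independent

No, not independent


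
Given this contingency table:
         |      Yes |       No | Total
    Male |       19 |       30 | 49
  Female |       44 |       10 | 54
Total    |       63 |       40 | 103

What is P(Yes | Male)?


P(Yes | Male) = 19/(19+30) = 19/49

P(Yes|Male) = 19/49 ≈ 38.78%


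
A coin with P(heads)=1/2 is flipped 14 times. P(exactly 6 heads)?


Binomial: P(X=6) = C(14,6)×p^6×(1-p)^8
= 3003 × 1/64 × 1/256 = 3003/16384

P(X=6) = 3003/16384 ≈ 18.33%


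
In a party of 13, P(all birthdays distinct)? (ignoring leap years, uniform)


P(all different) = Π(365-i)/365 for i=0..12
= (365/365)×(364/365)×...×(353/365)
= 0.805590

P ≈ 0.8056 ≈ 80.56%


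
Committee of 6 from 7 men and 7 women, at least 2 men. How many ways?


Count by #men:
  2M,4W: C(7,2)×C(7,4)=735
  3M,3W: C(7,3)×C(7,3)=1225
  4M,2W: C(7,4)×C(7,2)=735
  5M,1W: C(7,5)×C(7,1)=147
  6M,0W: C(7,6)×C(7,0)=7
Total = 2849

2849


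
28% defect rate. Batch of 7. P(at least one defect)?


P(all good) = (18/25)^7 = 612220032/6103515625
P(≥1 defect) = 5491295593/6103515625

P = 5491295593/6103515625 ≈ 89.97%


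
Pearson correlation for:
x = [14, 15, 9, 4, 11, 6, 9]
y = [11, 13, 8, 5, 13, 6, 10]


n=7, Σx=68, Σy=66, Σxy=710, Σx²=756, Σy²=684
r = (7×710 - 68×66)/√((7×756 - 68²)(7×684 - 66²))
= 482/√(668×432) = 482/√288576 ≈ 482/537.1927 ≈ 0.8973

r ≈ 0.8973


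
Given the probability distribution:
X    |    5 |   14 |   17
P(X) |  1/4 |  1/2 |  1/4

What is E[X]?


E[X] = Σ x·P(X=x)
= (5)×(1/4) + (14)×(1/2) + (17)×(1/4)
= 25/2

E[X] = 25/2


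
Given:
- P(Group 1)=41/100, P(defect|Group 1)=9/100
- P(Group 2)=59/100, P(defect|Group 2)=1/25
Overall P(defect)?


P(B) = Σ P(B|Aᵢ)×P(Aᵢ)
  9/100×41/100 = 369/10000
  1/25×59/100 = 59/2500
Sum = 121/2000

P(defect) = 121/2000 ≈ 6.05%


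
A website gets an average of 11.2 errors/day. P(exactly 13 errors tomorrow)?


Poisson(λ=11.2): P(X=13) = e^(-λ)×λ^k/k!
= e^(-11.2) × 11.2^13 / 13!
≈ 1.367419607e-05 × 4.36349311165e+13 / 6227020800 ≈ 0.095820

P(X=13) ≈ 0.095820 ≈ 9.58%


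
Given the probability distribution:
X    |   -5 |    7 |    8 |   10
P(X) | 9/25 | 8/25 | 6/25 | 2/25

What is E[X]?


E[X] = Σ x·P(X=x)
= (-5)×(9/25) + (7)×(8/25) + (8)×(6/25) + (10)×(2/25)
= 79/25

E[X] = 79/25


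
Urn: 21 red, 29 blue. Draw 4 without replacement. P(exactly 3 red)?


Hypergeometric: C(21,3)×C(29,1)/C(50,4)
= 1330×29/230300 = 551/3290

P(X=3) = 551/3290 ≈ 16.75%


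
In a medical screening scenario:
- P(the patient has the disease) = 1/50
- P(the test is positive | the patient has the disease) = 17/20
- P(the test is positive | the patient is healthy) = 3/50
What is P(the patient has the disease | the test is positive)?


Using Bayes' theorem:
P(A|B) = P(B|A)·P(A) / P(B)

P(the test is positive) = 17/20 × 1/50 + 3/50 × 49/50
= 17/1000 + 147/2500 = 379/5000

P(the patient has the disease|the test is positive) = (17/1000) / (379/5000) = 85/379

P(the patient has the disease|the test is positive) = 85/379 ≈ 22.43%


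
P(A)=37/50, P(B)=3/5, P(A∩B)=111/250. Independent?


P(A)×P(B) = 111/250
P(A∩B) = 111/250
Equal ✓ → Independent

Yes, independent


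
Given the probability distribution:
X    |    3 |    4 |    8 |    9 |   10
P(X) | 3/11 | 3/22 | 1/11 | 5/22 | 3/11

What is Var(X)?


E[X] = 151/22
E[X²] = 1235/22
Var(X) = E[X²] - (E[X])² = 1235/22 - 22801/484 = 4369/484

Var(X) = 4369/484 ≈ 9.0269


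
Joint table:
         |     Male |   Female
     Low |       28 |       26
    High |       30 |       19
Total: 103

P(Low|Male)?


P(Low|Male) = 28/(28+30) = 28/58 = 14/29

P = 14/29 ≈ 48.28%


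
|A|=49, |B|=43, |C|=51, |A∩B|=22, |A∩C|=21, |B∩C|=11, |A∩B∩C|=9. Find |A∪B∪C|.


|A∪B∪C| = 49+43+51-22-21-11+9 = 98

|A∪B∪C| = 98


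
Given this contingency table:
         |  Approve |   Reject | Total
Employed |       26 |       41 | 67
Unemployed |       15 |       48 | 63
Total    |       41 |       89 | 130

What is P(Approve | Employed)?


P(Approve | Employed) = 26/(26+41) = 26/67

P(Approve|Employed) = 26/67 ≈ 38.81%


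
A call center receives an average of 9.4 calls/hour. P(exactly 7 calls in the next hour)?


Poisson(λ=9.4): P(X=7) = e^(-λ)×λ^k/k!
= e^(-9.4) × 9.4^7 / 7!
≈ 8.272406556e-05 × 6484775.94193 / 5040 ≈ 0.106438

P(X=7) ≈ 0.106438 ≈ 10.64%


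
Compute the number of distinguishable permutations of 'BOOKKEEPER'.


Letters: 10, freq: {'B': 1, 'O': 2, 'K': 2, 'E': 3, 'P': 1, 'R': 1}
10!/(1!×2!×2!×3!×1!×1!) = 3628800/24 = 151200

151200


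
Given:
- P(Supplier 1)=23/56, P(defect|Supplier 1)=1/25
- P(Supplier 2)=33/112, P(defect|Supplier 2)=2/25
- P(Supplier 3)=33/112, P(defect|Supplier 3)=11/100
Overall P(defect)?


P(B) = Σ P(B|Aᵢ)×P(Aᵢ)
  1/25×23/56 = 23/1400
  2/25×33/112 = 33/1400
  11/100×33/112 = 363/11200
Sum = 811/11200

P(defect) = 811/11200 ≈ 7.24%


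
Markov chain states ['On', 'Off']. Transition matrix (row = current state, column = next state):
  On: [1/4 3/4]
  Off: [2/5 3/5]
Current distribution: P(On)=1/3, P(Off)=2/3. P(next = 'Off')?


P(next=Off) = Σᵢ P(now=i)×P(i→Off)
= 1/3×3/4 + 2/3×3/5
= 1/4 + 2/5 = 13/20

P = 13/20 ≈ 0.6500


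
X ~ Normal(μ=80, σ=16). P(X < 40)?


z = (40-80)/16 = -2.5
P(Z < -2.5) = 0.0062

P(X < 40) ≈ 0.0062


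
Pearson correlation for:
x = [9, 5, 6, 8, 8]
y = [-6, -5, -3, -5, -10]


n=5, Σx=36, Σy=-29, Σxy=-217, Σx²=270, Σy²=195
r = (5×(-217) - 36×(-29))/√((5×270 - 36²)(5×195 - (-29)²))
= -41/√(54×134) = -41/√7236 ≈ -41/85.0647 ≈ -0.4820

r ≈ -0.4820


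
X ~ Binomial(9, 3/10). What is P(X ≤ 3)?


P(X ≤ 3) = Σ P(X=i) for i=0..3
P(X=0) = 40353607/1000000000
P(X=1) = 155649627/1000000000
P(X=2) = 66706983/250000000
P(X=3) = 66706983/250000000
Sum = 364829549/500000000

P(X ≤ 3) = 364829549/500000000 ≈ 72.97%


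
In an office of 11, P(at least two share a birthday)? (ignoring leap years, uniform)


P(all different) = Π(365-i)/365 for i=0..10
= 0.858859
P(match) = 1 - 0.858859 = 0.141141

P ≈ 0.1411 ≈ 14.11%


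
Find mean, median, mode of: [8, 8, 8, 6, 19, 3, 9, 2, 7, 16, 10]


Sorted: [2, 3, 6, 7, 8, 8, 8, 9, 10, 16, 19]
Mean = 96/11
Median = 8
Freq: {8: 3, 6: 1, 19: 1, 3: 1, 9: 1, 2: 1, 7: 1, 16: 1, 10: 1}
Mode: [8]

Mean=96/11, Median=8, Mode=8


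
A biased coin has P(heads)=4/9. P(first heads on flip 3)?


Geometric: P(X=3) = (1-p)^(k-1)×p = (5/9)^2×4/9 = 100/729

P(X=3) = 100/729 ≈ 13.72%


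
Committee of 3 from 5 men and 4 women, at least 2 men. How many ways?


Count by #men:
  2M,1W: C(5,2)×C(4,1)=40
  3M,0W: C(5,3)×C(4,0)=10
Total = 50

50


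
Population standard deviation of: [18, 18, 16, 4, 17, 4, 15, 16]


Mean = 108/8 = 27/2
  (18-27/2)²=81/4
  (18-27/2)²=81/4
  (16-27/2)²=25/4
  (4-27/2)²=361/4
  (17-27/2)²=49/4
  (4-27/2)²=361/4
  (15-27/2)²=9/4
  (16-27/2)²=25/4
Σ(x-μ)² = 248
σ² = 248/8 = 31

σ = √(31) ≈ 5.5678


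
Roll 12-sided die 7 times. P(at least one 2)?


P(no 2)^7 = (11/12)^7 = 19487171/35831808
P(≥1) = 1 - 19487171/35831808 = 16344637/35831808

P = 16344637/35831808 ≈ 45.61%


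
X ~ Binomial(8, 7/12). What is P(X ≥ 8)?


P(X ≥ 8) = Σ P(X=i) for i=8..8
P(X=8) = 5764801/429981696
Sum = 5764801/429981696

P(X ≥ 8) = 5764801/429981696 ≈ 1.34%


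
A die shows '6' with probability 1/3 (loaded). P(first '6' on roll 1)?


Geometric: P(X=1) = (1-p)^(k-1)×p = (2/3)^0×1/3 = 1/3

P(X=1) = 1/3 ≈ 33.33%


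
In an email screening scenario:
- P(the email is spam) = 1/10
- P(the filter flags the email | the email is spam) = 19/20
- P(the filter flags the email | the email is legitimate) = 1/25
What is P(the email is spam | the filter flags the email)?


Using Bayes' theorem:
P(A|B) = P(B|A)·P(A) / P(B)

P(the filter flags the email) = 19/20 × 1/10 + 1/25 × 9/10
= 19/200 + 9/250 = 131/1000

P(the email is spam|the filter flags the email) = (19/200) / (131/1000) = 95/131

P(the email is spam|the filter flags the email) = 95/131 ≈ 72.52%


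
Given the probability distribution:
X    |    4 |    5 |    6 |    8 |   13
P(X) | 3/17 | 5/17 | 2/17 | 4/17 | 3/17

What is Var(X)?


E[X] = 120/17
E[X²] = 1008/17
Var(X) = E[X²] - (E[X])² = 1008/17 - 14400/289 = 2736/289

Var(X) = 2736/289 ≈ 9.4671


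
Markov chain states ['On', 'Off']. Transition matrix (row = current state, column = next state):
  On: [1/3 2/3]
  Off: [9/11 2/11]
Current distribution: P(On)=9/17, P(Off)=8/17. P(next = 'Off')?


P(next=Off) = Σᵢ P(now=i)×P(i→Off)
= 9/17×2/3 + 8/17×2/11
= 6/17 + 16/187 = 82/187

P = 82/187 ≈ 0.4385


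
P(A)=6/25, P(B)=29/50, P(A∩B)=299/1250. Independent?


P(A)×P(B) = 87/625
P(A∩B) = 299/1250
Not equal → NOT independent

No, not independent


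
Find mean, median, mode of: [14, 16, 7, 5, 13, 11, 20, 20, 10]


Sorted: [5, 7, 10, 11, 13, 14, 16, 20, 20]
Mean = 116/9
Median = 13
Freq: {14: 1, 16: 1, 7: 1, 5: 1, 13: 1, 11: 1, 20: 2, 10: 1}
Mode: [20]

Mean=116/9, Median=13, Mode=20


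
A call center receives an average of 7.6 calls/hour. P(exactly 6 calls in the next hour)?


Poisson(λ=7.6): P(X=6) = e^(-λ)×λ^k/k!
= e^(-7.6) × 7.6^6 / 6!
≈ 0.0005004514334 × 192699.928576 / 720 ≈ 0.133940

P(X=6) ≈ 0.133940 ≈ 13.39%


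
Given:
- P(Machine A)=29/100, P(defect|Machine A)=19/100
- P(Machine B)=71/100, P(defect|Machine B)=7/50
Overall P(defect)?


P(B) = Σ P(B|Aᵢ)×P(Aᵢ)
  19/100×29/100 = 551/10000
  7/50×71/100 = 497/5000
Sum = 309/2000

P(defect) = 309/2000 ≈ 15.45%


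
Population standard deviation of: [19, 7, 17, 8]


Mean = 51/4
  (19-51/4)²=625/16
  (7-51/4)²=529/16
  (17-51/4)²=289/16
  (8-51/4)²=361/16
Σ(x-μ)² = 451/4
σ² = (451/4)/4 = 451/16

σ = √(451/16) ≈ 5.3092


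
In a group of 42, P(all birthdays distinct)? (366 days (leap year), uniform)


P(all different) = Π(366-i)/366 for i=0..41
= (366/366)×(365/366)×...×(325/366)
= 0.086572

P ≈ 0.0866 ≈ 8.66%


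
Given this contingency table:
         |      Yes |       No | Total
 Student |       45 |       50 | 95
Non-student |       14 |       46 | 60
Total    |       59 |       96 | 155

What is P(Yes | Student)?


P(Yes | Student) = 45/(45+50) = 45/95 = 9/19

P(Yes|Student) = 9/19 ≈ 47.37%


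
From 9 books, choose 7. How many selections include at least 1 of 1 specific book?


Complement: C(9,7) - C(8,7) = 36 - 8 = 28

28


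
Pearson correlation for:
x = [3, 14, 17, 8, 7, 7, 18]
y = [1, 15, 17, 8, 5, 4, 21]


n=7, Σx=74, Σy=71, Σxy=1007, Σx²=980, Σy²=1061
r = (7×1007 - 74×71)/√((7×980 - 74²)(7×1061 - 71²))
= 1795/√(1384×2386) = 1795/√3302224 ≈ 1795/1817.2022 ≈ 0.9878

r ≈ 0.9878


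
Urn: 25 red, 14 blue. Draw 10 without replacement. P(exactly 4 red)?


Hypergeometric: C(25,4)×C(14,6)/C(39,10)
= 12650×3003/635745396 = 44275/740962

P(X=4) = 44275/740962 ≈ 5.98%


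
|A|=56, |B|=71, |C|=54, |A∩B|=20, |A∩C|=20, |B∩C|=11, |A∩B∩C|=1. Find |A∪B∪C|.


|A∪B∪C| = 56+71+54-20-20-11+1 = 131

|A∪B∪C| = 131


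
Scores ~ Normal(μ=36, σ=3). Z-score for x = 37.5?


z = (x - μ)/σ = (37.5 - 36)/3 = 0.5

z = 0.5


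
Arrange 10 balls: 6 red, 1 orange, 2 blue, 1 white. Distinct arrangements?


10!/(6!×1!×2!×1!) = 2520

2520


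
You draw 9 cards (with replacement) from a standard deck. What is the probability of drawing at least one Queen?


P(not a Queen) = 48/52 = 12/13
P(none in 9 draws) = (12/13)^9 = 5159780352/10604499373
P(≥1 Queen) = 1 - 5159780352/10604499373 = 5444719021/10604499373

P = 5444719021/10604499373 ≈ 51.34%


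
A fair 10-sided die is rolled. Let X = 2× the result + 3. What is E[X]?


E[die] = (1+10)/2 = 11/2
E[X] = 2×11/2 + 3 = 14

E[X] = 14


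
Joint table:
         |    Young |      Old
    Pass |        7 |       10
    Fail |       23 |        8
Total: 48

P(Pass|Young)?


P(Pass|Young) = 7/(7+23) = 7/30

P = 7/30 ≈ 23.33%


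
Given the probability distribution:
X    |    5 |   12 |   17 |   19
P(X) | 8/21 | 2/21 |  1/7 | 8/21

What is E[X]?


E[X] = Σ x·P(X=x)
= (5)×(8/21) + (12)×(2/21) + (17)×(1/7) + (19)×(8/21)
= 89/7

E[X] = 89/7


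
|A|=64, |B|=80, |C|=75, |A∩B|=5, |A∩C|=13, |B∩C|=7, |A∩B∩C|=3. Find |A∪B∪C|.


|A∪B∪C| = 64+80+75-5-13-7+3 = 197

|A∪B∪C| = 197


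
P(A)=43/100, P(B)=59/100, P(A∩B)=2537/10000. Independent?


P(A)×P(B) = 2537/10000
P(A∩B) = 2537/10000
Equal ✓ → Independent

Yes, independent
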